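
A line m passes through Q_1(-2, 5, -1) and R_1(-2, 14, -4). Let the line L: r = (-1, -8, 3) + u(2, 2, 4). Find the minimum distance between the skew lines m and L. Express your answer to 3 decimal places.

1.042

A direction vector for m is R_1 − Q_1 = (0, 9, -3).
Common perpendicular direction n = (0, 9, -3) × (2, 2, 4) = (42, -6, -18).
With w = (-1, -8, 3) − (-2, 5, -1) = (1, -13, 4), w · n = 48.
Distance = |w · n| / |n| = |48| / √2124 ≈ 1.042.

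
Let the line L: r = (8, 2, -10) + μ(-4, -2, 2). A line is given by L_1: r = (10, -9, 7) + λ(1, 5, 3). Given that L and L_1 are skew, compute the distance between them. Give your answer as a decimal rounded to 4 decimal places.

Common perpendicular direction n = (-4, -2, 2) × (1, 5, 3) = (-16, 14, -18).
With w = (10, -9, 7) − (8, 2, -10) = (2, -11, 17), w · n = -492.
Distance = |w · n| / |n| = |-492| / √776 ≈ 17.6618.

17.6618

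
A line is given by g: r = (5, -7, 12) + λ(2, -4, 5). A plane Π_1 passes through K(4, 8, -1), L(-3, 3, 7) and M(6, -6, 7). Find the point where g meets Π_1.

(3, -3, 7)

KL = (-7, -5, 8), KM = (2, -14, 8); a normal to Π_1 is KL × KM = (72, 72, 108).
Using K: Π_1 has equation 72x + 72y + 108z = 756.
Substitute r = (5, -7, 12) + t(2, -4, 5) into the plane: 1152 + 396t = 756, so t = -1.
Intersection: (5, -7, 12) + (-1)·(2, -4, 5) = (3, -3, 7).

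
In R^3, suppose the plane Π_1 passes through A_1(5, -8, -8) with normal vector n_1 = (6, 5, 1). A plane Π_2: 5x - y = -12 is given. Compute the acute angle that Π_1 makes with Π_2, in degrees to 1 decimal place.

51.5

Π_1: n_1·r = n_1·A_1 gives 6x + 5y + z = -18.
cos θ = |n₁·n₂| / (|n₁||n₂|) = |25| / (√62 · √26).
θ = arccos(0.62267) ≈ 51.5°.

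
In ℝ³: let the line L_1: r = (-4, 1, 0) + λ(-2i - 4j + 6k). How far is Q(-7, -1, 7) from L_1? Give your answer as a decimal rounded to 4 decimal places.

2.4495

Taking (-4, 1, 0) on L_1 with direction v = (-2, -4, 6): w = Q − (-4, 1, 0) = (-3, -2, 7), and w × v = (16, 4, 8).
Distance = |w × v| / |v| = √336 / √56 ≈ 2.4495.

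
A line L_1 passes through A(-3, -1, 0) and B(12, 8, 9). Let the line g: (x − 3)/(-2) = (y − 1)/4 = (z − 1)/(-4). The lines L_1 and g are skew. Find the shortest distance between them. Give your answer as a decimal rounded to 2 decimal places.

2.37

A direction vector for L_1 is B − A = (15, 9, 9).
g has direction (-2, 4, -4) through (3, 1, 1).
Common perpendicular direction n = (15, 9, 9) × (-2, 4, -4) = (-72, 42, 78).
With w = (3, 1, 1) − (-3, -1, 0) = (6, 2, 1), w · n = -270.
Distance = |w · n| / |n| = |-270| / √13032 ≈ 2.37.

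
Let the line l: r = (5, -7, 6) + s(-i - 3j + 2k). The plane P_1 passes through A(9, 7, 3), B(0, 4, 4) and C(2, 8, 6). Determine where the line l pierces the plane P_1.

AB = (-9, -3, 1), AC = (-7, 1, 3); a normal to P_1 is AB × AC = (-10, 20, -30).
Using A: P_1 has equation -10x + 20y - 30z = -40.
Substitute r = (5, -7, 6) + t(-1, -3, 2) into the plane: -370 + (-110)t = -40, so t = -3.
Intersection: (5, -7, 6) + (-3)·(-1, -3, 2) = (8, 2, 0).

(8, 2, 0)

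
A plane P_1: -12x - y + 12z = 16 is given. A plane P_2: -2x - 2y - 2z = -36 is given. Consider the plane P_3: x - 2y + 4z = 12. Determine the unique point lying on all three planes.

(4, 8, 6)

Solving the 3×3 linear system -12x - y + 12z = 16, -2x - 2y - 2z = -36, x - 2y + 4z = 12 (e.g. by elimination or Cramer's rule, determinant = 210) gives (4, 8, 6).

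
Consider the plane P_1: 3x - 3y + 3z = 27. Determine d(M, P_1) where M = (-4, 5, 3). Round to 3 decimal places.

8.660

n·M − d = (3)·(-4) + (-3)·(5) + (3)·(3) − 27 = -45; |n| = √27.
Distance = |-45| / √27 = 45/√27 ≈ 8.660.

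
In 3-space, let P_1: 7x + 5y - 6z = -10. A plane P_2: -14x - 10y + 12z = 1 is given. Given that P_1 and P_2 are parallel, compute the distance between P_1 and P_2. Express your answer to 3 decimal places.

0.906

Rescale P_2 by 1/(-2): 7x + 5y - 6z = -1/2. Then distance = |-10 − (-1/2)| / √110 ≈ 0.906.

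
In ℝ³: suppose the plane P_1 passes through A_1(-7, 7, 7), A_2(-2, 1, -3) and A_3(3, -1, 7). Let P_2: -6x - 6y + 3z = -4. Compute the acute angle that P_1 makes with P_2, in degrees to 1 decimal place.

12.2

A_1A_2 = (5, -6, -10), A_1A_3 = (10, -8, 0); a normal to P_1 is A_1A_2 × A_1A_3 = (-80, -100, 20).
Using A_1: P_1 has equation -80x - 100y + 20z = 0.
cos θ = |n₁·n₂| / (|n₁||n₂|) = |1140| / (√16800 · √81).
θ = arccos(0.97725) ≈ 12.2°.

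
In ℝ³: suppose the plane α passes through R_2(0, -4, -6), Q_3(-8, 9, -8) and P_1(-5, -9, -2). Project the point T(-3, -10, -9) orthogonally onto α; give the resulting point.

R_2Q_3 = (-8, 13, -2), R_2P_1 = (-5, -5, 4); a normal to α is R_2Q_3 × R_2P_1 = (42, 42, 105).
Using R_2: α has equation 42x + 42y + 105z = -798.
Foot = T − λn with λ = (n·T − d)/|n|² = (-1491 − (-798))/14553 = -1/21.
Foot = (-3, -10, -9) − (-1/21)·(42, 42, 105) = (-1, -8, -4).

(-1, -8, -4)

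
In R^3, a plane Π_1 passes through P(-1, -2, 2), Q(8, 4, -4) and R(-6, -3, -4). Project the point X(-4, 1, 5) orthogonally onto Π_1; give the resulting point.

PQ = (9, 6, -6), PR = (-5, -1, -6); a normal to Π_1 is PQ × PR = (-42, 84, 21).
Using P: Π_1 has equation -42x + 84y + 21z = -84.
Foot = X − λn with λ = (n·X − d)/|n|² = (357 − (-84))/9261 = 1/21.
Foot = (-4, 1, 5) − (1/21)·(-42, 84, 21) = (-2, -3, 4).

(-2, -3, 4)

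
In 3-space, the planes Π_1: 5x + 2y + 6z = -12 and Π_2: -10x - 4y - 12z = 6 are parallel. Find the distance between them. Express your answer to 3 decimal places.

1.116

Rescale Π_2 by 1/(-2): 5x + 2y + 6z = -3. Then distance = |-12 − (-3)| / √65 ≈ 1.116.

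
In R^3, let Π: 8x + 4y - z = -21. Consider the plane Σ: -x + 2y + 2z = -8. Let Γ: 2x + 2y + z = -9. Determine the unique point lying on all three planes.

Solving the 3×3 linear system 8x + 4y - z = -21, -x + 2y + 2z = -8, 2x + 2y + z = -9 (e.g. by elimination or Cramer's rule, determinant = 10) gives (0, -5, 1).

(0, -5, 1)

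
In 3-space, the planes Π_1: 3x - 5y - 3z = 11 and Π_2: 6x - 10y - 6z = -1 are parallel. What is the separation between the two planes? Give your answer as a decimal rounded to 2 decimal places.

Rescale Π_2 by 1/2: 3x - 5y - 3z = -1/2. Then distance = |11 − (-1/2)| / √43 ≈ 1.75.

1.75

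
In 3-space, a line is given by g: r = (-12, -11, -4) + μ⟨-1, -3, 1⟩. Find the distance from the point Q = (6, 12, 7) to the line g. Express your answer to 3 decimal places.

21.187

Taking (-12, -11, -4) on g with direction v = (-1, -3, 1): w = Q − (-12, -11, -4) = (18, 23, 11), and w × v = (56, -29, -31).
Distance = |w × v| / |v| = √4938 / √11 ≈ 21.187.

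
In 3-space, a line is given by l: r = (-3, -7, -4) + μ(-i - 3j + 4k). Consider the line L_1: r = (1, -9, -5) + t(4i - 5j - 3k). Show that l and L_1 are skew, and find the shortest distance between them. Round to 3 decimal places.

Common perpendicular direction n = (-1, -3, 4) × (4, -5, -3) = (29, 13, 17).
With w = (1, -9, -5) − (-3, -7, -4) = (4, -2, -1), w · n = 73.
Since n ≠ 0 the lines are not parallel, and w · n = 73 ≠ 0 so they do not intersect; hence they are skew.
Distance = |w · n| / |n| = |73| / √1299 ≈ 2.025.

2.025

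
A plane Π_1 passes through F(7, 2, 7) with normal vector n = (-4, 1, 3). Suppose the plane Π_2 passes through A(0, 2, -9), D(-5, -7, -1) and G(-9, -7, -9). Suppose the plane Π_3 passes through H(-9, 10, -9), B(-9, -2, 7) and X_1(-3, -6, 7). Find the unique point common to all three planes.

(0, -2, -1)

Π_1: n·r = n·F gives -4x + y + 3z = -5.
AD = (-5, -9, 8), AG = (-9, -9, 0); a normal to Π_2 is AD × AG = (72, -72, -36).
Using A: Π_2 has equation 72x - 72y - 36z = 180.
HB = (0, -12, 16), HX_1 = (6, -16, 16); a normal to Π_3 is HB × HX_1 = (64, 96, 72).
Using H: Π_3 has equation 64x + 96y + 72z = -264.
Solving the 3×3 linear system -4x + y + 3z = -5, 72x - 72y - 36z = 180, 64x + 96y + 72z = -264 (e.g. by elimination or Cramer's rule, determinant = 33984) gives (0, -2, -1).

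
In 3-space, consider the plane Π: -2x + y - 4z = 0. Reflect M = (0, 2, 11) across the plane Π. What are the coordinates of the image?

(-8, 6, -5)

λ = (n·M − d)/|n|² = (-42 − 0)/21 = -2.
Reflection = M − 2λn = (0, 2, 11) − (-4)·(-2, 1, -4) = (-8, 6, -5).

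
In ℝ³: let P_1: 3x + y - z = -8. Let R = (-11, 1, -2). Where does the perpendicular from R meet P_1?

(-5, 3, -4)

Foot = R − λn with λ = (n·R − d)/|n|² = (-30 − (-8))/11 = -2.
Foot = (-11, 1, -2) − (-2)·(3, 1, -1) = (-5, 3, -4).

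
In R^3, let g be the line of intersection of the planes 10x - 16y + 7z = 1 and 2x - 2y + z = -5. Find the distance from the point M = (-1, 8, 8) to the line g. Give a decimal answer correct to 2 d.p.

11.88

Direction of g: (10, -16, 7) × (2, -2, 1) = (-2, 4, 12).
A point on g: solving the two plane equations with x = -6 gives (-6, -6, -5).
Taking (-6, -6, -5) on g with direction v = (-2, 4, 12): w = M − (-6, -6, -5) = (5, 14, 13), and w × v = (116, -86, 48).
Distance = |w × v| / |v| = √23156 / √164 ≈ 11.88.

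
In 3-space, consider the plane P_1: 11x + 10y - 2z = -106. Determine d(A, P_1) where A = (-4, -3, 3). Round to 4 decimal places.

1.7333

n·A − d = (11)·(-4) + (10)·(-3) + (-2)·(3) − (-106) = 26; |n| = √225.
Distance = |26| / √225 = 26/√225 ≈ 1.7333.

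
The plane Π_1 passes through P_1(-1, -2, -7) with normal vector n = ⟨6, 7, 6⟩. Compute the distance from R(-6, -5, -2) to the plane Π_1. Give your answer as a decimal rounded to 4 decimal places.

1.9091

Π_1: n·r = n·P_1 gives 6x + 7y + 6z = -62.
n·R − d = (6)·(-6) + (7)·(-5) + (6)·(-2) − (-62) = -21; |n| = √121.
Distance = |-21| / √121 = 21/√121 ≈ 1.9091.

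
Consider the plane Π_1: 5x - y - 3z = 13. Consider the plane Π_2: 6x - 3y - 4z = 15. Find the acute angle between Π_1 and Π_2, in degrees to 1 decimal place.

13.1

cos θ = |n₁·n₂| / (|n₁||n₂|) = |45| / (√35 · √61).
θ = arccos(0.97390) ≈ 13.1°.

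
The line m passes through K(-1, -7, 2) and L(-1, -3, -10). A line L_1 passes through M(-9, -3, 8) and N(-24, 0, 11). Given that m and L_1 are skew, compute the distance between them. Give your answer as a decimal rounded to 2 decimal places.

A direction vector for m is L − K = (0, 4, -12).
A direction vector for L_1 is N − M = (-15, 3, 3).
Common perpendicular direction n = (0, 4, -12) × (-15, 3, 3) = (48, 180, 60).
With w = (-9, -3, 8) − (-1, -7, 2) = (-8, 4, 6), w · n = 696.
Distance = |w · n| / |n| = |696| / √38304 ≈ 3.56.

3.56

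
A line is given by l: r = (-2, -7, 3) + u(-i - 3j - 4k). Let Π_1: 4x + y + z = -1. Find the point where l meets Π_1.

(-1, -4, 7)

Substitute r = (-2, -7, 3) + t(-1, -3, -4) into the plane: -12 + (-11)t = -1, so t = -1.
Intersection: (-2, -7, 3) + (-1)·(-1, -3, -4) = (-1, -4, 7).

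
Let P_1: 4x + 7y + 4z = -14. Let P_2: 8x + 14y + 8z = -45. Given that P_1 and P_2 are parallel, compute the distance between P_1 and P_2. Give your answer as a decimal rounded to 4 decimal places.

Rescale P_2 by 1/2: 4x + 7y + 4z = -45/2. Then distance = |-14 − (-45/2)| / √81 ≈ 0.9444.

0.9444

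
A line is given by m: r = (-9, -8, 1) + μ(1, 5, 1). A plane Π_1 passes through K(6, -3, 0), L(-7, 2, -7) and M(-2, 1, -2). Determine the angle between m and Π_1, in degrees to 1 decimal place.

KL = (-13, 5, -7), KM = (-8, 4, -2); a normal to Π_1 is KL × KM = (18, 30, -12).
Using K: Π_1 has equation 18x + 30y - 12z = 18.
sin θ = |n·v| / (|n||v|) = |156| / (√1368 · √27) = 0.81171.
θ ≈ 54.3°.

54.3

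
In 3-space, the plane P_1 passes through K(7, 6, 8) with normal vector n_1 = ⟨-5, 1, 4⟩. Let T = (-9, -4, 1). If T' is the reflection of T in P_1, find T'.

(1, -6, -7)

P_1: n_1·r = n_1·K gives -5x + y + 4z = 3.
λ = (n·T − d)/|n|² = (45 − 3)/42 = 1.
Reflection = T − 2λn = (-9, -4, 1) − 2·(-5, 1, 4) = (1, -6, -7).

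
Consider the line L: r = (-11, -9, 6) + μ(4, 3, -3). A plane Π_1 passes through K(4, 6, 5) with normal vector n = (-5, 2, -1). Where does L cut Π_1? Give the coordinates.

Π_1: n·r = n·K gives -5x + 2y - z = -13.
Substitute r = (-11, -9, 6) + t(4, 3, -3) into the plane: 31 + (-11)t = -13, so t = 4.
Intersection: (-11, -9, 6) + 4·(4, 3, -3) = (5, 3, -6).

(5, 3, -6)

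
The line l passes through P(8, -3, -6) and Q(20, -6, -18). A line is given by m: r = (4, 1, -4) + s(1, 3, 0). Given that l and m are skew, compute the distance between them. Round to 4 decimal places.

2.0950

A direction vector for l is Q − P = (12, -3, -12).
Common perpendicular direction n = (12, -3, -12) × (1, 3, 0) = (36, -12, 39).
With w = (4, 1, -4) − (8, -3, -6) = (-4, 4, 2), w · n = -114.
Distance = |w · n| / |n| = |-114| / √2961 ≈ 2.0950.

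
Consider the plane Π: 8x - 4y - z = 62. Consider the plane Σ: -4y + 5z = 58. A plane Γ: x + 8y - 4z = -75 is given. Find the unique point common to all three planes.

Solving the 3×3 linear system 8x - 4y - z = 62, -4y + 5z = 58, x + 8y - 4z = -75 (e.g. by elimination or Cramer's rule, determinant = -216) gives (5, -7, 6).

(5, -7, 6)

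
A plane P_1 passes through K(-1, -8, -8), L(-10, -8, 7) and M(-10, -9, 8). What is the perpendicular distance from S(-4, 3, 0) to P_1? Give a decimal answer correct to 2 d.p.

6.40

KL = (-9, 0, 15), KM = (-9, -1, 16); a normal to P_1 is KL × KM = (15, 9, 9).
Using K: P_1 has equation 15x + 9y + 9z = -159.
n·S − d = (15)·(-4) + (9)·(3) + (9)·(0) − (-159) = 126; |n| = √387.
Distance = |126| / √387 = 126/√387 ≈ 6.40.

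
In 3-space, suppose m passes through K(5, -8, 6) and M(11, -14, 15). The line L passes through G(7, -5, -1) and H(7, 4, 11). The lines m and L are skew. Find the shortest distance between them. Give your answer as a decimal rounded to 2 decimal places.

5.07

A direction vector for m is M − K = (6, -6, 9).
A direction vector for L is H − G = (0, 9, 12).
Common perpendicular direction n = (6, -6, 9) × (0, 9, 12) = (-153, -72, 54).
With w = (7, -5, -1) − (5, -8, 6) = (2, 3, -7), w · n = -900.
Distance = |w · n| / |n| = |-900| / √31509 ≈ 5.07.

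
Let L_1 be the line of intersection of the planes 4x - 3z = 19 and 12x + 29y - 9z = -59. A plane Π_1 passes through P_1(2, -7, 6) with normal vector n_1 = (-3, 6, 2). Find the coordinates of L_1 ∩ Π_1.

(-2, -4, -9)

Direction of L_1: (4, 0, -3) × (12, 29, -9) = (87, 0, 116).
A point on L_1: solving the two plane equations with x = 7 gives (7, -4, 3).
Π_1: n_1·r = n_1·P_1 gives -3x + 6y + 2z = -36.
Substitute r = (7, -4, 3) + t(87, 0, 116) into the plane: -39 + (-29)t = -36, so t = -3/29.
Intersection: (7, -4, 3) + (-3/29)·(87, 0, 116) = (-2, -4, -9).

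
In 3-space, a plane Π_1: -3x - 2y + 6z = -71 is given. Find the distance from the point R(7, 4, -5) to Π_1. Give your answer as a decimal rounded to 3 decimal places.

1.714

n·R − d = (-3)·(7) + (-2)·(4) + (6)·(-5) − (-71) = 12; |n| = √49.
Distance = |12| / √49 = 12/√49 ≈ 1.714.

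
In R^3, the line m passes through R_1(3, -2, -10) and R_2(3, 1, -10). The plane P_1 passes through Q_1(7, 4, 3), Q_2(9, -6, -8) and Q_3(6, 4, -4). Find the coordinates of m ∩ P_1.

(3, 10, -10)

A direction vector for m is R_2 − R_1 = (0, 3, 0).
Q_1Q_2 = (2, -10, -11), Q_1Q_3 = (-1, 0, -7); a normal to P_1 is Q_1Q_2 × Q_1Q_3 = (70, 25, -10).
Using Q_1: P_1 has equation 70x + 25y - 10z = 560.
Substitute r = (3, -2, -10) + t(0, 3, 0) into the plane: 260 + 75t = 560, so t = 4.
Intersection: (3, -2, -10) + 4·(0, 3, 0) = (3, 10, -10).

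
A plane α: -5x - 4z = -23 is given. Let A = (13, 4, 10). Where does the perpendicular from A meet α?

Foot = A − λn with λ = (n·A − d)/|n|² = (-105 − (-23))/41 = -2.
Foot = (13, 4, 10) − (-2)·(-5, 0, -4) = (3, 4, 2).

(3, 4, 2)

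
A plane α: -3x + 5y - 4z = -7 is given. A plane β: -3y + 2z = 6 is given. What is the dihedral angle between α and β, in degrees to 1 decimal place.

cos θ = |n₁·n₂| / (|n₁||n₂|) = |-23| / (√50 · √13).
θ = arccos(0.90213) ≈ 25.6°.

25.6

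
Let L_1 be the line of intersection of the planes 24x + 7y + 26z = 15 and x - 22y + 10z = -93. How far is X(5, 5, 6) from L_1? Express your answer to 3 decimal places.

Direction of L_1: (24, 7, 26) × (1, -22, 10) = (642, -214, -535).
A point on L_1: solving the two plane equations with x = -9 gives (-9, 7, 7).
Taking (-9, 7, 7) on L_1 with direction v = (642, -214, -535): w = X − (-9, 7, 7) = (14, -2, -1), and w × v = (856, 6848, -1712).
Distance = |w × v| / |v| = √50558784 / √744185 ≈ 8.242.

8.242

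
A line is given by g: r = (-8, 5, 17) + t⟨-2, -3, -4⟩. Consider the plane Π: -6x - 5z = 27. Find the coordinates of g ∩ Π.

Substitute r = (-8, 5, 17) + t(-2, -3, -4) into the plane: -37 + 32t = 27, so t = 2.
Intersection: (-8, 5, 17) + 2·(-2, -3, -4) = (-12, -1, 9).

(-12, -1, 9)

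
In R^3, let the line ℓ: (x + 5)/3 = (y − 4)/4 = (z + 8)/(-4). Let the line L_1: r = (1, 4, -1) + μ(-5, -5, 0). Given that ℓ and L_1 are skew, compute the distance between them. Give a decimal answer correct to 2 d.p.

2.96

ℓ has direction (3, 4, -4) through (-5, 4, -8).
Common perpendicular direction n = (3, 4, -4) × (-5, -5, 0) = (-20, 20, 5).
With w = (1, 4, -1) − (-5, 4, -8) = (6, 0, 7), w · n = -85.
Distance = |w · n| / |n| = |-85| / √825 ≈ 2.96.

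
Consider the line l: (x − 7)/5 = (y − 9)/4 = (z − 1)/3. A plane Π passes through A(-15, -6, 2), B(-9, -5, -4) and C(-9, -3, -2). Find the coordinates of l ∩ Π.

l has direction (5, 4, 3) through (7, 9, 1).
AB = (6, 1, -6), AC = (6, 3, -4); a normal to Π is AB × AC = (14, -12, 12).
Using A: Π has equation 14x - 12y + 12z = -114.
Substitute r = (7, 9, 1) + t(5, 4, 3) into the plane: 2 + 58t = -114, so t = -2.
Intersection: (7, 9, 1) + (-2)·(5, 4, 3) = (-3, 1, -5).

(-3, 1, -5)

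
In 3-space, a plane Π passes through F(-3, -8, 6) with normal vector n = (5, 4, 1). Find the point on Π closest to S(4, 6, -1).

(-6, -2, -3)

Π: n·r = n·F gives 5x + 4y + z = -41.
Foot = S − λn with λ = (n·S − d)/|n|² = (43 − (-41))/42 = 2.
Foot = (4, 6, -1) − 2·(5, 4, 1) = (-6, -2, -3).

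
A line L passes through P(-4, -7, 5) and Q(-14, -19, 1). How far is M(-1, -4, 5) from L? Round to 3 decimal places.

A direction vector for L is Q − P = (-10, -12, -4).
Taking (-4, -7, 5) on L with direction v = (-10, -12, -4): w = M − (-4, -7, 5) = (3, 3, 0), and w × v = (-12, 12, -6).
Distance = |w × v| / |v| = √324 / √260 ≈ 1.116.

1.116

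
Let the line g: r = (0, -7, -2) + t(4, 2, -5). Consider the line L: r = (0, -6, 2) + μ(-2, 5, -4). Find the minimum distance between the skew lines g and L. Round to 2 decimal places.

Common perpendicular direction n = (4, 2, -5) × (-2, 5, -4) = (17, 26, 24).
With w = (0, -6, 2) − (0, -7, -2) = (0, 1, 4), w · n = 122.
Distance = |w · n| / |n| = |122| / √1541 ≈ 3.11.

3.11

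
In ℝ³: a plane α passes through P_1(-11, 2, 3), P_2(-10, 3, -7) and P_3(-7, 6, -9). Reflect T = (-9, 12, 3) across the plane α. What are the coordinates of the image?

(-1, 4, 3)

P_1P_2 = (1, 1, -10), P_1P_3 = (4, 4, -12); a normal to α is P_1P_2 × P_1P_3 = (28, -28, 0).
Using P_1: α has equation 28x - 28y = -364.
λ = (n·T − d)/|n|² = (-588 − (-364))/1568 = -1/7.
Reflection = T − 2λn = (-9, 12, 3) − (-2/7)·(28, -28, 0) = (-1, 4, 3).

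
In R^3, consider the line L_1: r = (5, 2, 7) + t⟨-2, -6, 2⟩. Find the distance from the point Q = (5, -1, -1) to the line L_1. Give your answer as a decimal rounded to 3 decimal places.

8.539

Taking (5, 2, 7) on L_1 with direction v = (-2, -6, 2): w = Q − (5, 2, 7) = (0, -3, -8), and w × v = (-54, 16, -6).
Distance = |w × v| / |v| = √3208 / √44 ≈ 8.539.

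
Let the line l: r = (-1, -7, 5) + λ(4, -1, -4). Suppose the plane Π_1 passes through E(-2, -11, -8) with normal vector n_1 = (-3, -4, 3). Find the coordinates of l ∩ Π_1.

Π_1: n_1·r = n_1·E gives -3x - 4y + 3z = 26.
Substitute r = (-1, -7, 5) + t(4, -1, -4) into the plane: 46 + (-20)t = 26, so t = 1.
Intersection: (-1, -7, 5) + 1·(4, -1, -4) = (3, -8, 1).

(3, -8, 1)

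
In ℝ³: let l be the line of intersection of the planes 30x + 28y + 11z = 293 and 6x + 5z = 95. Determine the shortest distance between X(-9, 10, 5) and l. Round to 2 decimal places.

Direction of l: (30, 28, 11) × (6, 0, 5) = (140, -84, -168).
A point on l: solving the two plane equations with x = 10 gives (10, -3, 7).
Taking (10, -3, 7) on l with direction v = (140, -84, -168): w = X − (10, -3, 7) = (-19, 13, -2), and w × v = (-2352, -3472, -224).
Distance = |w × v| / |v| = √17636864 / √54880 ≈ 17.93.

17.93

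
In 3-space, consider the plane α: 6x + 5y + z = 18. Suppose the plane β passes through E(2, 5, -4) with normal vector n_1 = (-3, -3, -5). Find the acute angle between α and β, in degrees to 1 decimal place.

42.6

β: n_1·r = n_1·E gives -3x - 3y - 5z = -1.
cos θ = |n₁·n₂| / (|n₁||n₂|) = |-38| / (√62 · √43).
θ = arccos(0.73596) ≈ 42.6°.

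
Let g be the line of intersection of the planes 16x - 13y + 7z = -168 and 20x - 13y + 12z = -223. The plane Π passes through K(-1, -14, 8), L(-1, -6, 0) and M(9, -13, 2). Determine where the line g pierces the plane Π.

(-5, 3, -7)

Direction of g: (16, -13, 7) × (20, -13, 12) = (-65, -52, 52).
A point on g: solving the two plane equations with x = 0 gives (0, 7, -11).
KL = (0, 8, -8), KM = (10, 1, -6); a normal to Π is KL × KM = (-40, -80, -80).
Using K: Π has equation -40x - 80y - 80z = 520.
Substitute r = (0, 7, -11) + t(-65, -52, 52) into the plane: 320 + 2600t = 520, so t = 1/13.
Intersection: (0, 7, -11) + (1/13)·(-65, -52, 52) = (-5, 3, -7).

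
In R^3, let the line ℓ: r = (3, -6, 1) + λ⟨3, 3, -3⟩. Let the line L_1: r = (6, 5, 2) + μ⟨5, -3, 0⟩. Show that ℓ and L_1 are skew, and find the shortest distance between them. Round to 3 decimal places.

Common perpendicular direction n = (3, 3, -3) × (5, -3, 0) = (-9, -15, -24).
With w = (6, 5, 2) − (3, -6, 1) = (3, 11, 1), w · n = -216.
Since n ≠ 0 the lines are not parallel, and w · n = -216 ≠ 0 so they do not intersect; hence they are skew.
Distance = |w · n| / |n| = |-216| / √882 ≈ 7.273.

7.273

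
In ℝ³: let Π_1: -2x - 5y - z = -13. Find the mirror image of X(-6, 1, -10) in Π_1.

(-2, 11, -8)

λ = (n·X − d)/|n|² = (17 − (-13))/30 = 1.
Reflection = X − 2λn = (-6, 1, -10) − 2·(-2, -5, -1) = (-2, 11, -8).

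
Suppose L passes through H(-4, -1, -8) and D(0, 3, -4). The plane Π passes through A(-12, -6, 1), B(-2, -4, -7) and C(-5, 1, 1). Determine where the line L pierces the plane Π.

A direction vector for L is D − H = (4, 4, 4).
AB = (10, 2, -8), AC = (7, 7, 0); a normal to Π is AB × AC = (56, -56, 56).
Using A: Π has equation 56x - 56y + 56z = -280.
Substitute r = (-4, -1, -8) + t(4, 4, 4) into the plane: -616 + 224t = -280, so t = 3/2.
Intersection: (-4, -1, -8) + (3/2)·(4, 4, 4) = (2, 5, -2).

(2, 5, -2)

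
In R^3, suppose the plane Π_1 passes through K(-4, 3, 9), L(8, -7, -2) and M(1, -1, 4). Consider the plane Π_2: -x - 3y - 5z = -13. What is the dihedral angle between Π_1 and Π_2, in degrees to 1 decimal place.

49.5

KL = (12, -10, -11), KM = (5, -4, -5); a normal to Π_1 is KL × KM = (6, 5, 2).
Using K: Π_1 has equation 6x + 5y + 2z = 9.
cos θ = |n₁·n₂| / (|n₁||n₂|) = |-31| / (√65 · √35).
θ = arccos(0.64994) ≈ 49.5°.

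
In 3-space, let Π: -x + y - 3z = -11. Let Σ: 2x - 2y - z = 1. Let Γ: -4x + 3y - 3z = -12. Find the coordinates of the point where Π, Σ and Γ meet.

(-3, -5, 3)

Solving the 3×3 linear system -x + y - 3z = -11, 2x - 2y - z = 1, -4x + 3y - 3z = -12 (e.g. by elimination or Cramer's rule, determinant = 7) gives (-3, -5, 3).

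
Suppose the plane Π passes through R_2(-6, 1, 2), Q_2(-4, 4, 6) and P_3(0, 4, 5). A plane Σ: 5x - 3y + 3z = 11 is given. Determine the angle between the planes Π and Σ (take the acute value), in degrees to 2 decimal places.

42.85

R_2Q_2 = (2, 3, 4), R_2P_3 = (6, 3, 3); a normal to Π is R_2Q_2 × R_2P_3 = (-3, 18, -12).
Using R_2: Π has equation -3x + 18y - 12z = 12.
cos θ = |n₁·n₂| / (|n₁||n₂|) = |-105| / (√477 · √43).
θ = arccos(0.73316) ≈ 42.85°.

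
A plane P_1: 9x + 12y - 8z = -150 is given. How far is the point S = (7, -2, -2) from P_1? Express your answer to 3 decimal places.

n·S − d = (9)·(7) + (12)·(-2) + (-8)·(-2) − (-150) = 205; |n| = √289.
Distance = |205| / √289 = 205/√289 ≈ 12.059.

12.059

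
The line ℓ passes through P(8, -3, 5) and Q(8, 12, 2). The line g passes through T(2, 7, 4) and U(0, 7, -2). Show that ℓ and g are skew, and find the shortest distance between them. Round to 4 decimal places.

A direction vector for ℓ is Q − P = (0, 15, -3).
A direction vector for g is U − T = (-2, 0, -6).
Common perpendicular direction n = (0, 15, -3) × (-2, 0, -6) = (-90, 6, 30).
With w = (2, 7, 4) − (8, -3, 5) = (-6, 10, -1), w · n = 570.
Since n ≠ 0 the lines are not parallel, and w · n = 570 ≠ 0 so they do not intersect; hence they are skew.
Distance = |w · n| / |n| = |570| / √9036 ≈ 5.9963.

5.9963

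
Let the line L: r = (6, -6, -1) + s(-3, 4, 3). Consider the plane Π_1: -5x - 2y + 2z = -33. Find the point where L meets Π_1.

(9, -10, -4)

Substitute r = (6, -6, -1) + t(-3, 4, 3) into the plane: -20 + 13t = -33, so t = -1.
Intersection: (6, -6, -1) + (-1)·(-3, 4, 3) = (9, -10, -4).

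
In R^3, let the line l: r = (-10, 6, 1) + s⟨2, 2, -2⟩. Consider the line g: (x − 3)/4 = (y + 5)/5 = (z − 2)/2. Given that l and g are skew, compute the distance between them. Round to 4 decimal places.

17.0376

g has direction (4, 5, 2) through (3, -5, 2).
Common perpendicular direction n = (2, 2, -2) × (4, 5, 2) = (14, -12, 2).
With w = (3, -5, 2) − (-10, 6, 1) = (13, -11, 1), w · n = 316.
Distance = |w · n| / |n| = |316| / √344 ≈ 17.0376.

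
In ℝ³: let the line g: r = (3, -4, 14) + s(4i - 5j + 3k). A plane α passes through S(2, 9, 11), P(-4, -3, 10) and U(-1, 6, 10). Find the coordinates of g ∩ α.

(-5, 6, 8)

SP = (-6, -12, -1), SU = (-3, -3, -1); a normal to α is SP × SU = (9, -3, -18).
Using S: α has equation 9x - 3y - 18z = -207.
Substitute r = (3, -4, 14) + t(4, -5, 3) into the plane: -213 + (-3)t = -207, so t = -2.
Intersection: (3, -4, 14) + (-2)·(4, -5, 3) = (-5, 6, 8).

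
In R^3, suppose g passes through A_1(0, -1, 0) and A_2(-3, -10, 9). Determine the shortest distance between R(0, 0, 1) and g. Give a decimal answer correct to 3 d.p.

A direction vector for g is A_2 − A_1 = (-3, -9, 9).
Taking (0, -1, 0) on g with direction v = (-3, -9, 9): w = R − (0, -1, 0) = (0, 1, 1), and w × v = (18, -3, 3).
Distance = |w × v| / |v| = √342 / √171 ≈ 1.414.

1.414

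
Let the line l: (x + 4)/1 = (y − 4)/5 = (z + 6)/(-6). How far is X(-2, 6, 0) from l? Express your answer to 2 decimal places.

5.89

l has direction (1, 5, -6) through (-4, 4, -6).
Taking (-4, 4, -6) on l with direction v = (1, 5, -6): w = X − (-4, 4, -6) = (2, 2, 6), and w × v = (-42, 18, 8).
Distance = |w × v| / |v| = √2152 / √62 ≈ 5.89.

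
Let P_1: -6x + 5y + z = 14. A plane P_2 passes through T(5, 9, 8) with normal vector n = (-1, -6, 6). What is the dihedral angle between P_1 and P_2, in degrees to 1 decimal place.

74.5

P_2: n·r = n·T gives -x - 6y + 6z = -11.
cos θ = |n₁·n₂| / (|n₁||n₂|) = |-18| / (√62 · √73).
θ = arccos(0.26756) ≈ 74.5°.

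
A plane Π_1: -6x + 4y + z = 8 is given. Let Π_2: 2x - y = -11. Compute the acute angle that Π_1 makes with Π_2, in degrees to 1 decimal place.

cos θ = |n₁·n₂| / (|n₁||n₂|) = |-16| / (√53 · √5).
θ = arccos(0.98287) ≈ 10.6°.

10.6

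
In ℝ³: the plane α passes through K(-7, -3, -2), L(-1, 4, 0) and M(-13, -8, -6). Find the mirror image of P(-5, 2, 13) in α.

(7, -6, 5)

KL = (6, 7, 2), KM = (-6, -5, -4); a normal to α is KL × KM = (-18, 12, 12).
Using K: α has equation -18x + 12y + 12z = 66.
λ = (n·P − d)/|n|² = (270 − 66)/612 = 1/3.
Reflection = P − 2λn = (-5, 2, 13) − (2/3)·(-18, 12, 12) = (7, -6, 5).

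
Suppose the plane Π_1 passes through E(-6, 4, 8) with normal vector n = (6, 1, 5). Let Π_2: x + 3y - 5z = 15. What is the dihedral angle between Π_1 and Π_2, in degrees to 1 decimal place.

Π_1: n·r = n·E gives 6x + y + 5z = 8.
cos θ = |n₁·n₂| / (|n₁||n₂|) = |-16| / (√62 · √35).
θ = arccos(0.34347) ≈ 69.9°.

69.9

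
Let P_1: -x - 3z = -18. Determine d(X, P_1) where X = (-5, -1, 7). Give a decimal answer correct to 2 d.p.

0.63

n·X − d = (-1)·(-5) + (0)·(-1) + (-3)·(7) − (-18) = 2; |n| = √10.
Distance = |2| / √10 = 2/√10 ≈ 0.63.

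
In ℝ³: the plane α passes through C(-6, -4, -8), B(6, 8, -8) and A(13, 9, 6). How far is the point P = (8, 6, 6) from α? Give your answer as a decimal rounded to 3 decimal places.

CB = (12, 12, 0), CA = (19, 13, 14); a normal to α is CB × CA = (168, -168, -72).
Using C: α has equation 168x - 168y - 72z = 240.
n·P − d = (168)·(8) + (-168)·(6) + (-72)·(6) − 240 = -336; |n| = √61632.
Distance = |-336| / √61632 = 336/√61632 ≈ 1.353.

1.353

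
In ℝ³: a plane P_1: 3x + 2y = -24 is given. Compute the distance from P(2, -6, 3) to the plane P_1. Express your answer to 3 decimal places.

n·P − d = (3)·(2) + (2)·(-6) + (0)·(3) − (-24) = 18; |n| = √13.
Distance = |18| / √13 = 18/√13 ≈ 4.992.

4.992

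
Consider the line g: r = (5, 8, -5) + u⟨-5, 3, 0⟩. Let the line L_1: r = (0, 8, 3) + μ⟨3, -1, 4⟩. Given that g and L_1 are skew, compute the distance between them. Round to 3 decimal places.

3.888

Common perpendicular direction n = (-5, 3, 0) × (3, -1, 4) = (12, 20, -4).
With w = (0, 8, 3) − (5, 8, -5) = (-5, 0, 8), w · n = -92.
Distance = |w · n| / |n| = |-92| / √560 ≈ 3.888.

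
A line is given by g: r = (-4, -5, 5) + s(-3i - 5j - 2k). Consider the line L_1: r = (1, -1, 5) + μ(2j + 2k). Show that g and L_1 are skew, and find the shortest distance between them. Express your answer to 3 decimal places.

Common perpendicular direction n = (-3, -5, -2) × (0, 2, 2) = (-6, 6, -6).
With w = (1, -1, 5) − (-4, -5, 5) = (5, 4, 0), w · n = -6.
Since n ≠ 0 the lines are not parallel, and w · n = -6 ≠ 0 so they do not intersect; hence they are skew.
Distance = |w · n| / |n| = |-6| / √108 ≈ 0.577.

0.577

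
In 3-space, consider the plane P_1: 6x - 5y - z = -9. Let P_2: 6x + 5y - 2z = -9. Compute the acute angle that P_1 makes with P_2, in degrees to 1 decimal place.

78.2

cos θ = |n₁·n₂| / (|n₁||n₂|) = |13| / (√62 · √65).
θ = arccos(0.20478) ≈ 78.2°.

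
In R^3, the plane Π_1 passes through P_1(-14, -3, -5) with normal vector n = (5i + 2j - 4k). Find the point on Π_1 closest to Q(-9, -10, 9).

Π_1: n·r = n·P_1 gives 5x + 2y - 4z = -56.
Foot = Q − λn with λ = (n·Q − d)/|n|² = (-101 − (-56))/45 = -1.
Foot = (-9, -10, 9) − (-1)·(5, 2, -4) = (-4, -8, 5).

(-4, -8, 5)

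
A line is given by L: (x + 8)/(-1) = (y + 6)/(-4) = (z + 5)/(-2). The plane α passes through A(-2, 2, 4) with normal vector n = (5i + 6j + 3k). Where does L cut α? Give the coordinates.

(-5, 6, 1)

L has direction (-1, -4, -2) through (-8, -6, -5).
α: n·r = n·A gives 5x + 6y + 3z = 14.
Substitute r = (-8, -6, -5) + t(-1, -4, -2) into the plane: -91 + (-35)t = 14, so t = -3.
Intersection: (-8, -6, -5) + (-3)·(-1, -4, -2) = (-5, 6, 1).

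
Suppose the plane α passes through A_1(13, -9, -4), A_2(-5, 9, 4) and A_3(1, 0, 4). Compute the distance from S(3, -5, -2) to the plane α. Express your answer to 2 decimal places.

A_1A_2 = (-18, 18, 8), A_1A_3 = (-12, 9, 8); a normal to α is A_1A_2 × A_1A_3 = (72, 48, 54).
Using A_1: α has equation 72x + 48y + 54z = 288.
n·S − d = (72)·(3) + (48)·(-5) + (54)·(-2) − 288 = -420; |n| = √10404.
Distance = |-420| / √10404 = 420/√10404 ≈ 4.12.

4.12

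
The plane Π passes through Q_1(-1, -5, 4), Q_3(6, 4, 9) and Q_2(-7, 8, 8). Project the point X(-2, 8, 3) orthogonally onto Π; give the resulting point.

(-3, 6, 8)

Q_1Q_3 = (7, 9, 5), Q_1Q_2 = (-6, 13, 4); a normal to Π is Q_1Q_3 × Q_1Q_2 = (-29, -58, 145).
Using Q_1: Π has equation -29x - 58y + 145z = 899.
Foot = X − λn with λ = (n·X − d)/|n|² = (29 − 899)/25230 = -1/29.
Foot = (-2, 8, 3) − (-1/29)·(-29, -58, 145) = (-3, 6, 8).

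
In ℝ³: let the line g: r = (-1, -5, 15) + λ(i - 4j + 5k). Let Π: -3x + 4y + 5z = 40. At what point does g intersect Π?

Substitute r = (-1, -5, 15) + t(1, -4, 5) into the plane: 58 + 6t = 40, so t = -3.
Intersection: (-1, -5, 15) + (-3)·(1, -4, 5) = (-4, 7, 0).

(-4, 7, 0)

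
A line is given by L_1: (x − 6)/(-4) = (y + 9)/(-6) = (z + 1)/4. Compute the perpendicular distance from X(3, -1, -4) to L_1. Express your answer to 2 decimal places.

6.94

L_1 has direction (-4, -6, 4) through (6, -9, -1).
Taking (6, -9, -1) on L_1 with direction v = (-4, -6, 4): w = X − (6, -9, -1) = (-3, 8, -3), and w × v = (14, 24, 50).
Distance = |w × v| / |v| = √3272 / √68 ≈ 6.94.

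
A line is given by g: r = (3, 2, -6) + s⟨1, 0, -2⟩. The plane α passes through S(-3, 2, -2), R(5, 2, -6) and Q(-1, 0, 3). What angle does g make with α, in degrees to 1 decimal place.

12.1

SR = (8, 0, -4), SQ = (2, -2, 5); a normal to α is SR × SQ = (-8, -48, -16).
Using S: α has equation -8x - 48y - 16z = -40.
sin θ = |n·v| / (|n||v|) = |24| / (√2624 · √5) = 0.20953.
θ ≈ 12.1°.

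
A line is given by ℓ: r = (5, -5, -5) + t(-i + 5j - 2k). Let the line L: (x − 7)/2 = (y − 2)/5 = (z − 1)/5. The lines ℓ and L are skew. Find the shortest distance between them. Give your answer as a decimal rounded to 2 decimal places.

L has direction (2, 5, 5) through (7, 2, 1).
Common perpendicular direction n = (-1, 5, -2) × (2, 5, 5) = (35, 1, -15).
With w = (7, 2, 1) − (5, -5, -5) = (2, 7, 6), w · n = -13.
Distance = |w · n| / |n| = |-13| / √1451 ≈ 0.34.

0.34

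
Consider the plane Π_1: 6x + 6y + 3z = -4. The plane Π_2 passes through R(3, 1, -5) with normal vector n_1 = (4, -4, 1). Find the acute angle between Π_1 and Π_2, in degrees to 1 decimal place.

86.7

Π_2: n_1·r = n_1·R gives 4x - 4y + z = 3.
cos θ = |n₁·n₂| / (|n₁||n₂|) = |3| / (√81 · √33).
θ = arccos(0.05803) ≈ 86.7°.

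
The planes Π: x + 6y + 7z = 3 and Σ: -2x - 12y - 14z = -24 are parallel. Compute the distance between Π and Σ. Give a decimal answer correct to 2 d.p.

Rescale Σ by 1/(-2): x + 6y + 7z = 12. Then distance = |3 − 12| / √86 ≈ 0.97.

0.97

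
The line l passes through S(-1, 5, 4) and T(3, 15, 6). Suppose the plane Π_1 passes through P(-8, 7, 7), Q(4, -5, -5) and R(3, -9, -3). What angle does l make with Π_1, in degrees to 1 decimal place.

A direction vector for l is T − S = (4, 10, 2).
PQ = (12, -12, -12), PR = (11, -16, -10); a normal to Π_1 is PQ × PR = (-72, -12, -60).
Using P: Π_1 has equation -72x - 12y - 60z = 72.
sin θ = |n·v| / (|n||v|) = |-528| / (√8928 · √120) = 0.51011.
θ ≈ 30.7°.

30.7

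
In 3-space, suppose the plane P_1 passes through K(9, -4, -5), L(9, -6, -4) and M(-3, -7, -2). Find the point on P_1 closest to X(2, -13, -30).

KL = (0, -2, 1), KM = (-12, -3, 3); a normal to P_1 is KL × KM = (-3, -12, -24).
Using K: P_1 has equation -3x - 12y - 24z = 141.
Foot = X − λn with λ = (n·X − d)/|n|² = (870 − 141)/729 = 1.
Foot = (2, -13, -30) − 1·(-3, -12, -24) = (5, -1, -6).

(5, -1, -6)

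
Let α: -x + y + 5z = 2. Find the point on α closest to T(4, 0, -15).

Foot = T − λn with λ = (n·T − d)/|n|² = (-79 − 2)/27 = -3.
Foot = (4, 0, -15) − (-3)·(-1, 1, 5) = (1, 3, 0).

(1, 3, 0)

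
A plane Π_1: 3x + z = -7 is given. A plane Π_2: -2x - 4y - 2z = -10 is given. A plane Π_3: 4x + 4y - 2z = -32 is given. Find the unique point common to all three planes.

Solving the 3×3 linear system 3x + z = -7, -2x - 4y - 2z = -10, 4x + 4y - 2z = -32 (e.g. by elimination or Cramer's rule, determinant = 56) gives (-5, 1, 8).

(-5, 1, 8)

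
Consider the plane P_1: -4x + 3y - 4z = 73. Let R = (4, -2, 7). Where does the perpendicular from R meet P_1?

(-8, 7, -5)

Foot = R − λn with λ = (n·R − d)/|n|² = (-50 − 73)/41 = -3.
Foot = (4, -2, 7) − (-3)·(-4, 3, -4) = (-8, 7, -5).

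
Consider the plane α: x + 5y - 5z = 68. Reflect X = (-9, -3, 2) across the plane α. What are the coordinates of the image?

λ = (n·X − d)/|n|² = (-34 − 68)/51 = -2.
Reflection = X − 2λn = (-9, -3, 2) − (-4)·(1, 5, -5) = (-5, 17, -18).

(-5, 17, -18)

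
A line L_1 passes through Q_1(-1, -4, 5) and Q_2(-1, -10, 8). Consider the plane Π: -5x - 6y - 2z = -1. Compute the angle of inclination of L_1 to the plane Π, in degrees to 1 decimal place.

A direction vector for L_1 is Q_2 − Q_1 = (0, -6, 3).
sin θ = |n·v| / (|n||v|) = |30| / (√65 · √45) = 0.55470.
θ ≈ 33.7°.

33.7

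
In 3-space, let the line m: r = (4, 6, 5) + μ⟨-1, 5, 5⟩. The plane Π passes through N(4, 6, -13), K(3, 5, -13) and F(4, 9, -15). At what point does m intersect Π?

(6, -4, -5)

NK = (-1, -1, 0), NF = (0, 3, -2); a normal to Π is NK × NF = (2, -2, -3).
Using N: Π has equation 2x - 2y - 3z = 35.
Substitute r = (4, 6, 5) + t(-1, 5, 5) into the plane: -19 + (-27)t = 35, so t = -2.
Intersection: (4, 6, 5) + (-2)·(-1, 5, 5) = (6, -4, -5).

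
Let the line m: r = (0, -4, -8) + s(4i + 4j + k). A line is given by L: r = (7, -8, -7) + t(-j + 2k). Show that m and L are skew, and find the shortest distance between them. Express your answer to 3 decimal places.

Common perpendicular direction n = (4, 4, 1) × (0, -1, 2) = (9, -8, -4).
With w = (7, -8, -7) − (0, -4, -8) = (7, -4, 1), w · n = 91.
Since n ≠ 0 the lines are not parallel, and w · n = 91 ≠ 0 so they do not intersect; hence they are skew.
Distance = |w · n| / |n| = |91| / √161 ≈ 7.172.

7.172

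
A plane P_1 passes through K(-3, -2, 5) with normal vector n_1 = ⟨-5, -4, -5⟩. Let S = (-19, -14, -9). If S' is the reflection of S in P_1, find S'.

P_1: n_1·r = n_1·K gives -5x - 4y - 5z = -2.
λ = (n·S − d)/|n|² = (196 − (-2))/66 = 3.
Reflection = S − 2λn = (-19, -14, -9) − 6·(-5, -4, -5) = (11, 10, 21).

(11, 10, 21)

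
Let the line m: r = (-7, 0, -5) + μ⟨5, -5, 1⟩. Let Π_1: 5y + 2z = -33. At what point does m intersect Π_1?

(-2, -5, -4)

Substitute r = (-7, 0, -5) + t(5, -5, 1) into the plane: -10 + (-23)t = -33, so t = 1.
Intersection: (-7, 0, -5) + 1·(5, -5, 1) = (-2, -5, -4).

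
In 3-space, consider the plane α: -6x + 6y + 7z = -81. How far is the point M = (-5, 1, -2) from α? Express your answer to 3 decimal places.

9.364

n·M − d = (-6)·(-5) + (6)·(1) + (7)·(-2) − (-81) = 103; |n| = √121.
Distance = |103| / √121 = 103/√121 ≈ 9.364.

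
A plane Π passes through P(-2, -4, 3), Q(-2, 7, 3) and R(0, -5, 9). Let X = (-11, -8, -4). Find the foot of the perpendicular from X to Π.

(-5, -8, -6)

PQ = (0, 11, 0), PR = (2, -1, 6); a normal to Π is PQ × PR = (66, 0, -22).
Using P: Π has equation 66x - 22z = -198.
Foot = X − λn with λ = (n·X − d)/|n|² = (-638 − (-198))/4840 = -1/11.
Foot = (-11, -8, -4) − (-1/11)·(66, 0, -22) = (-5, -8, -6).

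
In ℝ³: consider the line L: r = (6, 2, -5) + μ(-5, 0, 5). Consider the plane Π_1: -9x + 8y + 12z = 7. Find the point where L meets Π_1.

Substitute r = (6, 2, -5) + t(-5, 0, 5) into the plane: -98 + 105t = 7, so t = 1.
Intersection: (6, 2, -5) + 1·(-5, 0, 5) = (1, 2, 0).

(1, 2, 0)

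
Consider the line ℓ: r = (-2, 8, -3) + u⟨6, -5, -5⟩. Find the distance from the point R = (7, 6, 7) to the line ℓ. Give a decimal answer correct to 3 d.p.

13.517

Taking (-2, 8, -3) on ℓ with direction v = (6, -5, -5): w = R − (-2, 8, -3) = (9, -2, 10), and w × v = (60, 105, -33).
Distance = |w × v| / |v| = √15714 / √86 ≈ 13.517.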